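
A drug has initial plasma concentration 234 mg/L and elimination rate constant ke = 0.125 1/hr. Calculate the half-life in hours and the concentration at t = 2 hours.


t_half = ln(2) / ke = 0.693147 / 0.125 = 5.545 hr
C(t) = C0 * exp(-ke*t) = 234 * exp(-0.125*2)
C(2) = 182.2 mg/L


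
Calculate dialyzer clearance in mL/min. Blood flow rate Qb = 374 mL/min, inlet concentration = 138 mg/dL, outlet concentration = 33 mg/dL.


K = Qb * (Cb_in - Cb_out) / Cb_in
K = 374 * (138 - 33) / 138
K = 284.6 mL/min


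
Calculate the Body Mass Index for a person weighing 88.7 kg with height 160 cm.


BMI = weight / height^2
height = 160 cm = 1.6 m
BMI = 88.7 / 1.6^2
BMI = 34.65 kg/m^2


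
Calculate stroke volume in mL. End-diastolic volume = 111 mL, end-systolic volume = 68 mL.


SV = EDV - ESV
SV = 111 - 68
SV = 43 mL


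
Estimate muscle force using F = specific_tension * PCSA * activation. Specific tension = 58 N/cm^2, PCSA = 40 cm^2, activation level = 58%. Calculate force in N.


F = sigma * PCSA * activation
F = 58 * 40 * 0.58
F = 1346 N


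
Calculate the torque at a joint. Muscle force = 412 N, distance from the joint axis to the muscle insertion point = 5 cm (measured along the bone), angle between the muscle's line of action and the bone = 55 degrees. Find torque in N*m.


Torque = F * d * sin(theta)   (moment arm = d*sin(theta))
d = 5 cm = 0.05 m
Torque = 412 * 0.05 * sin(55)
Torque = 16.87 N*m


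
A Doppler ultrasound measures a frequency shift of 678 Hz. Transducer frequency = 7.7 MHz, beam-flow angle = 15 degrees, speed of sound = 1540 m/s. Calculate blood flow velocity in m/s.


v = fd * c / (2 * f0 * cos(theta))
v = 678 * 1540 / (2 * 7.7000e+06 * cos(15))
v = 0.07019 m/s


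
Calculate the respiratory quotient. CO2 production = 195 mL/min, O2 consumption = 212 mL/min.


RQ = VCO2 / VO2
RQ = 195 / 212
RQ = 0.9198


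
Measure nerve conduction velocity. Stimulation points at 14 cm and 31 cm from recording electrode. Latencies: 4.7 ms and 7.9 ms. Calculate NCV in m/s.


Distance = (31 - 14) / 100 = 0.17 m
dt = (7.9 - 4.7) / 1000 = 0.0032 s
NCV = dist / dt = 53.12 m/s


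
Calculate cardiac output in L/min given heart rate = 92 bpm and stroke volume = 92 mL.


CO = HR * SV
CO = 92 * 92 / 1000
CO = 8.464 L/min


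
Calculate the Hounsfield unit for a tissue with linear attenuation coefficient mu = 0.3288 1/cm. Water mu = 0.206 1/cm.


HU = ((mu_tissue - mu_water) / mu_water) * 1000
HU = ((0.3288 - 0.206) / 0.206) * 1000
HU = 596.1


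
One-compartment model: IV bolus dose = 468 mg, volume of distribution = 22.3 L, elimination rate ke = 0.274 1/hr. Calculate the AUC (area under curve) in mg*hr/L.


C0 = Dose/Vd = 468/22.3 = 20.9865 mg/L
AUC = C0/ke = 20.9865/0.274
AUC = 76.59 mg*hr/L


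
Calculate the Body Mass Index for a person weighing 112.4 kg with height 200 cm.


BMI = weight / height^2
height = 200 cm = 2 m
BMI = 112.4 / 2^2
BMI = 28.1 kg/m^2


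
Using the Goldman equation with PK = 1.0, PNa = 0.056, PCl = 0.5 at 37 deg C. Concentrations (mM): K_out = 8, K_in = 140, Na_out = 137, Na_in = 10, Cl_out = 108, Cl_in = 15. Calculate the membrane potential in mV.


Vm = (RT/F)*ln((PK*Ko + PNa*Nao + PCl*Cli)/(PK*Ki + PNa*Nai + PCl*Clo))
Numer = 23.172, Denom = 194.56
Vm = -56.87 mV


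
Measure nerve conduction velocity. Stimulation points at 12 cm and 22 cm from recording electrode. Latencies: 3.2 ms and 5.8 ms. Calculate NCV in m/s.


Distance = (22 - 12) / 100 = 0.1 m
dt = (5.8 - 3.2) / 1000 = 0.0026 s
NCV = dist / dt = 38.46 m/s


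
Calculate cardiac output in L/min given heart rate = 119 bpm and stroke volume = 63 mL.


CO = HR * SV
CO = 119 * 63 / 1000
CO = 7.497 L/min


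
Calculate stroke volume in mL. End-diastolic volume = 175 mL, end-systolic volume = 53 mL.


SV = EDV - ESV
SV = 175 - 53
SV = 122 mL


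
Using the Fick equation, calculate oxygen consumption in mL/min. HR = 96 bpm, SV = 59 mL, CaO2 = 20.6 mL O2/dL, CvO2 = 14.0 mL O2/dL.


CO = HR*SV = 96*59/1000 = 5.664 L/min
a-v O2 diff = 20.6 - 14.0 = 6.6 mL/dL
VO2 = CO * (CaO2-CvO2) * 10 dL/L
VO2 = 5.664 * 6.6 * 10
VO2 = 373.8 mL/min


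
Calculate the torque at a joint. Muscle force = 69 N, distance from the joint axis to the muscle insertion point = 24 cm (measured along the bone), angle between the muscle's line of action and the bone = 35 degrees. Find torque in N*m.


Torque = F * d * sin(theta)   (moment arm = d*sin(theta))
d = 24 cm = 0.24 m
Torque = 69 * 0.24 * sin(35)
Torque = 9.498 N*m


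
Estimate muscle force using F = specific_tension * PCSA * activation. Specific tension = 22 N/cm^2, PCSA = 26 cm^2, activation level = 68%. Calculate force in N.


F = sigma * PCSA * activation
F = 22 * 26 * 0.68
F = 389 N


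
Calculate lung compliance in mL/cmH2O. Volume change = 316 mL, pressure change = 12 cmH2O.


C = dV / dP
C = 316 / 12
C = 26.33 mL/cmH2O


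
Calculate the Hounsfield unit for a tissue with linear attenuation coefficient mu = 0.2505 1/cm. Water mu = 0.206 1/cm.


HU = ((mu_tissue - mu_water) / mu_water) * 1000
HU = ((0.2505 - 0.206) / 0.206) * 1000
HU = 216


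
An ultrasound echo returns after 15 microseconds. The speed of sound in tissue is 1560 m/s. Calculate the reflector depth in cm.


depth = c * t / 2
t = 15 us = 1.5000e-05 s
depth = 1560 * 1.5000e-05 / 2
depth = 0.0117 m = 1.17 cm


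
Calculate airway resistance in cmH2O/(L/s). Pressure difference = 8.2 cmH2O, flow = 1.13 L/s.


R = dP / flow
R = 8.2 / 1.13
R = 7.257 cmH2O/(L/s)


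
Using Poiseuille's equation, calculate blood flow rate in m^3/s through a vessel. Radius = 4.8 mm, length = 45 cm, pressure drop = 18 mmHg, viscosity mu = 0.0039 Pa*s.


Q = pi*r^4*dP / (8*mu*L)
r = 0.0048 m, L = 0.45 m
dP = 18 mmHg = 2399.796 Pa
Q = 2.8505e-04 m^3/s


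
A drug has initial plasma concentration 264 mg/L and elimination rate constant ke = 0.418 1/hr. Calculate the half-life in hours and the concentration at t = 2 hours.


t_half = ln(2) / ke = 0.693147 / 0.418 = 1.658 hr
C(t) = C0 * exp(-ke*t) = 264 * exp(-0.418*2)
C(2) = 114.4 mg/L


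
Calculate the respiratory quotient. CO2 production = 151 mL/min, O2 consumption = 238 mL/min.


RQ = VCO2 / VO2
RQ = 151 / 238
RQ = 0.6345


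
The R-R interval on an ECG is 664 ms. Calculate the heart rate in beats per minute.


HR = 60 / RR_interval(s)
RR = 664 ms = 0.664 s
HR = 60 / 0.664 = 90.36 bpm


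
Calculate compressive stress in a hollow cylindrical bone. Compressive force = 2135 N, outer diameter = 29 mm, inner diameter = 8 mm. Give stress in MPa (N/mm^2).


A = pi*(r_o^2 - r_i^2)
r_o = 14.5 mm, r_i = 4 mm
A = 610.254 mm^2
sigma = F/A = 2135 / 610.254
sigma = 3.499 MPa


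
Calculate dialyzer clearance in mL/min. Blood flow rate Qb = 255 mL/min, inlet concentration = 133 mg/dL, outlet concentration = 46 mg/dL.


K = Qb * (Cb_in - Cb_out) / Cb_in
K = 255 * (133 - 46) / 133
K = 166.8 mL/min


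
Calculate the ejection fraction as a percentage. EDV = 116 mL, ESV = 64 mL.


SV = EDV - ESV = 116 - 64 = 52 mL
EF = SV/EDV * 100 = 52/116 * 100
EF = 44.83%


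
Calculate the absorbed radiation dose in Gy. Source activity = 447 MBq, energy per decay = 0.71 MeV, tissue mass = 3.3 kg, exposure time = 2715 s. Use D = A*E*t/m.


A = 447 MBq = 4.4700e+08 Bq
E = 0.71 MeV = 1.13742e-13 J
D = A*E*t/m = 4.4700e+08*1.13742e-13*2715/3.3
D = 0.04183 Gy


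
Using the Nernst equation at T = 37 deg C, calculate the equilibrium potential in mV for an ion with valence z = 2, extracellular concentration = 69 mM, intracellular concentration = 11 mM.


E = (RT/(zF)) * ln(C_out/C_in)
T = 37 + 273.15 = 310.15 K
E = (8.314 * 310.15 / (2 * 96485)) * ln(69/11)
E = 24.54 mV


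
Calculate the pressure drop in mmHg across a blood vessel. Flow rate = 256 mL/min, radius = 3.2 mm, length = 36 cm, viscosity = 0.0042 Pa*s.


dP = 8*mu*L*Q / (pi*r^4)
Q = 256 mL/min = 4.26667e-06 m^3/s
dP = 156.668 Pa = 156.668 / 133.322 mmHg = 1.175 mmHg


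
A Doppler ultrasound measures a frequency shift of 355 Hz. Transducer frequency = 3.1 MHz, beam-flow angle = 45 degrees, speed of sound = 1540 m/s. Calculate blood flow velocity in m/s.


v = fd * c / (2 * f0 * cos(theta))
v = 355 * 1540 / (2 * 3.1000e+06 * cos(45))
v = 0.1247 m/s


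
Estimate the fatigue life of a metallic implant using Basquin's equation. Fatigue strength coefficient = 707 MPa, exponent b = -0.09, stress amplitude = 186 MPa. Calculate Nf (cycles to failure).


sigma_a = sigma_f' * (2Nf)^b
2Nf = (sigma_a/sigma_f')^(1/b)
2Nf = (186/707)^(1/-0.09)
2Nf = 2775909
Nf = 1.3880e+06


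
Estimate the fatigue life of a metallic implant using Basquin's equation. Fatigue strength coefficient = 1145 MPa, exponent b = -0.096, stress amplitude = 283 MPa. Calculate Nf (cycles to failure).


sigma_a = sigma_f' * (2Nf)^b
2Nf = (sigma_a/sigma_f')^(1/b)
2Nf = (283/1145)^(1/-0.096)
2Nf = 2104336.2
Nf = 1.0522e+06


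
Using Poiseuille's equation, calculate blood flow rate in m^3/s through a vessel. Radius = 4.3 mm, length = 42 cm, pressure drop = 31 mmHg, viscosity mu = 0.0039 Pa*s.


Q = pi*r^4*dP / (8*mu*L)
r = 0.0043 m, L = 0.42 m
dP = 31 mmHg = 4132.982 Pa
Q = 3.3875e-04 m^3/s


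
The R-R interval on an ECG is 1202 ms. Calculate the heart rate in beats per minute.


HR = 60 / RR_interval(s)
RR = 1202 ms = 1.202 s
HR = 60 / 1.202 = 49.92 bpm


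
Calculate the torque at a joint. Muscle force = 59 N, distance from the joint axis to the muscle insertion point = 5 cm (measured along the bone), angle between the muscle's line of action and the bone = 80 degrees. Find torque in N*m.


Torque = F * d * sin(theta)   (moment arm = d*sin(theta))
d = 5 cm = 0.05 m
Torque = 59 * 0.05 * sin(80)
Torque = 2.905 N*m


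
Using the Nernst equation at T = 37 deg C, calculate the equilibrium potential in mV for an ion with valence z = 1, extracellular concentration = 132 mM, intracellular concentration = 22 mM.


E = (RT/(zF)) * ln(C_out/C_in)
T = 37 + 273.15 = 310.15 K
E = (8.314 * 310.15 / (1 * 96485)) * ln(132/22)
E = 47.89 mV


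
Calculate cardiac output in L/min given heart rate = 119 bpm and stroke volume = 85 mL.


CO = HR * SV
CO = 119 * 85 / 1000
CO = 10.12 L/min


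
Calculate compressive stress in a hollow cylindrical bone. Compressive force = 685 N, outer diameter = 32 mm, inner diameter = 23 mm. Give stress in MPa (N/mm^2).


A = pi*(r_o^2 - r_i^2)
r_o = 16 mm, r_i = 11.5 mm
A = 388.772 mm^2
sigma = F/A = 685 / 388.772
sigma = 1.762 MPa


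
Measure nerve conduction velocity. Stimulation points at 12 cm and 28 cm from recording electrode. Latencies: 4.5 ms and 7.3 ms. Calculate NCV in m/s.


Distance = (28 - 12) / 100 = 0.16 m
dt = (7.3 - 4.5) / 1000 = 0.0028 s
NCV = dist / dt = 57.14 m/s


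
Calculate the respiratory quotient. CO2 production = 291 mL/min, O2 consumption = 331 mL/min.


RQ = VCO2 / VO2
RQ = 291 / 331
RQ = 0.8792


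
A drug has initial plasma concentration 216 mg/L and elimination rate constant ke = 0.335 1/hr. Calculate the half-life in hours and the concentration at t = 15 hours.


t_half = ln(2) / ke = 0.693147 / 0.335 = 2.069 hr
C(t) = C0 * exp(-ke*t) = 216 * exp(-0.335*15)
C(15) = 1.419 mg/L


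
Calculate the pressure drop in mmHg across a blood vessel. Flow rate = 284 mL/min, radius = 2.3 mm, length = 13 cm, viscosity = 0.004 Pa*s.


dP = 8*mu*L*Q / (pi*r^4)
Q = 284 mL/min = 4.73333e-06 m^3/s
dP = 223.975 Pa = 223.975 / 133.322 mmHg = 1.68 mmHg


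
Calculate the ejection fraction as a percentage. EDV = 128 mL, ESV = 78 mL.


SV = EDV - ESV = 128 - 78 = 50 mL
EF = SV/EDV * 100 = 50/128 * 100
EF = 39.06%


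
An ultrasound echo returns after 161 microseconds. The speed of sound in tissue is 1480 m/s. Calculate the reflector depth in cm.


depth = c * t / 2
t = 161 us = 1.6100e-04 s
depth = 1480 * 1.6100e-04 / 2
depth = 0.11914 m = 11.914 cm


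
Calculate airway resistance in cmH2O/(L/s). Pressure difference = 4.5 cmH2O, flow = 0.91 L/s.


R = dP / flow
R = 4.5 / 0.91
R = 4.945 cmH2O/(L/s)


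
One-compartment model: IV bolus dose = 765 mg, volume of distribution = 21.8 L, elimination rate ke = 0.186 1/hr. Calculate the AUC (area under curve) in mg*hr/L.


C0 = Dose/Vd = 765/21.8 = 35.0917 mg/L
AUC = C0/ke = 35.0917/0.186
AUC = 188.7 mg*hr/L


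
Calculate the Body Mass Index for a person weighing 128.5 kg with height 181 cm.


BMI = weight / height^2
height = 181 cm = 1.81 m
BMI = 128.5 / 1.81^2
BMI = 39.22 kg/m^2


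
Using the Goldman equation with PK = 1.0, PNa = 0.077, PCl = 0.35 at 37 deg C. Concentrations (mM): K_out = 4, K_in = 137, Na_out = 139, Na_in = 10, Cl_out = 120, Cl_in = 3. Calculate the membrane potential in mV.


Vm = (RT/F)*ln((PK*Ko + PNa*Nao + PCl*Cli)/(PK*Ki + PNa*Nai + PCl*Clo))
Numer = 15.753, Denom = 179.77
Vm = -65.07 mV


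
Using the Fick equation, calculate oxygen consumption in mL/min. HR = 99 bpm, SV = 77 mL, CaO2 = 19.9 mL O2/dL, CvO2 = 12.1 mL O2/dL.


CO = HR*SV = 99*77/1000 = 7.623 L/min
a-v O2 diff = 19.9 - 12.1 = 7.8 mL/dL
VO2 = CO * (CaO2-CvO2) * 10 dL/L
VO2 = 7.623 * 7.8 * 10
VO2 = 594.6 mL/min


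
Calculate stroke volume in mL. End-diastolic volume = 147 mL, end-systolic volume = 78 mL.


SV = EDV - ESV
SV = 147 - 78
SV = 69 mL


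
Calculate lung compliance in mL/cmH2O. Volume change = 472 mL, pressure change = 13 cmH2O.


C = dV / dP
C = 472 / 13
C = 36.31 mL/cmH2O


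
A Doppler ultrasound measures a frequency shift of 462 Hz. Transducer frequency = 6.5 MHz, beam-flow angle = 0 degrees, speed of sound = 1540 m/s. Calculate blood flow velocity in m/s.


v = fd * c / (2 * f0 * cos(theta))
v = 462 * 1540 / (2 * 6.5000e+06 * cos(0))
v = 0.05473 m/s


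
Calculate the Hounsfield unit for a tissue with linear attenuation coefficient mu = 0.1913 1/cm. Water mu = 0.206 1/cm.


HU = ((mu_tissue - mu_water) / mu_water) * 1000
HU = ((0.1913 - 0.206) / 0.206) * 1000
HU = -71.36


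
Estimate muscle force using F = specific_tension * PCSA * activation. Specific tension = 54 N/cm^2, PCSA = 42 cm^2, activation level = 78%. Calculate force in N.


F = sigma * PCSA * activation
F = 54 * 42 * 0.78
F = 1769 N


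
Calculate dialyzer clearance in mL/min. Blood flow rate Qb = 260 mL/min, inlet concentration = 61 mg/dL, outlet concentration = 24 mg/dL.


K = Qb * (Cb_in - Cb_out) / Cb_in
K = 260 * (61 - 24) / 61
K = 157.7 mL/min


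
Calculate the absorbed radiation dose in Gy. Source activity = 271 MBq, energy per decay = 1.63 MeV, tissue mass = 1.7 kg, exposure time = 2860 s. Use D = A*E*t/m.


A = 271 MBq = 2.7100e+08 Bq
E = 1.63 MeV = 2.61126e-13 J
D = A*E*t/m = 2.7100e+08*2.61126e-13*2860/1.7
D = 0.1191 Gy


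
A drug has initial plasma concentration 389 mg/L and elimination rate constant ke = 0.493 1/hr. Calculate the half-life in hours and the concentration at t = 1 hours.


t_half = ln(2) / ke = 0.693147 / 0.493 = 1.406 hr
C(t) = C0 * exp(-ke*t) = 389 * exp(-0.493*1)
C(1) = 237.6 mg/L


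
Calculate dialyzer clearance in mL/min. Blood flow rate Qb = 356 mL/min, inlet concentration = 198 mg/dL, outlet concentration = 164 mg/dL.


K = Qb * (Cb_in - Cb_out) / Cb_in
K = 356 * (198 - 164) / 198
K = 61.13 mL/min


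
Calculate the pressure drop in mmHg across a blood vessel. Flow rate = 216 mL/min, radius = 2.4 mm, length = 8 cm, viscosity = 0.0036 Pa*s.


dP = 8*mu*L*Q / (pi*r^4)
Q = 216 mL/min = 3.6e-06 m^3/s
dP = 79.5775 Pa = 79.5775 / 133.322 mmHg = 0.5969 mmHg


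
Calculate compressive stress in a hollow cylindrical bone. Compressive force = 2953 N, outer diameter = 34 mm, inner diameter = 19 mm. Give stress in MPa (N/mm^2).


A = pi*(r_o^2 - r_i^2)
r_o = 17 mm, r_i = 9.5 mm
A = 624.392 mm^2
sigma = F/A = 2953 / 624.392
sigma = 4.729 MPa


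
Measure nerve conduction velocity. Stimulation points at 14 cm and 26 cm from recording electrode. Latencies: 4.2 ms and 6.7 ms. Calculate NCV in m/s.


Distance = (26 - 14) / 100 = 0.12 m
dt = (6.7 - 4.2) / 1000 = 0.0025 s
NCV = dist / dt = 48 m/s


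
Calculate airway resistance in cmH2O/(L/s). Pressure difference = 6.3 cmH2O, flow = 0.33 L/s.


R = dP / flow
R = 6.3 / 0.33
R = 19.09 cmH2O/(L/s)


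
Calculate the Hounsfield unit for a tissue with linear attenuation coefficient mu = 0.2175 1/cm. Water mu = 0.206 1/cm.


HU = ((mu_tissue - mu_water) / mu_water) * 1000
HU = ((0.2175 - 0.206) / 0.206) * 1000
HU = 55.83


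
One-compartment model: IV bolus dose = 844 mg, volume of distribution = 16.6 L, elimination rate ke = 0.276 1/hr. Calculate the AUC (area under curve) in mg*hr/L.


C0 = Dose/Vd = 844/16.6 = 50.8434 mg/L
AUC = C0/ke = 50.8434/0.276
AUC = 184.2 mg*hr/L


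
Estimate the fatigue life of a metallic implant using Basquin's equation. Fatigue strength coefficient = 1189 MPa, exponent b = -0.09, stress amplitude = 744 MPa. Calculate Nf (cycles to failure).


sigma_a = sigma_f' * (2Nf)^b
2Nf = (sigma_a/sigma_f')^(1/b)
2Nf = (744/1189)^(1/-0.09)
2Nf = 182.94533
Nf = 91.47


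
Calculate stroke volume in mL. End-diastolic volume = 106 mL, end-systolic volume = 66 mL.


SV = EDV - ESV
SV = 106 - 66
SV = 40 mL


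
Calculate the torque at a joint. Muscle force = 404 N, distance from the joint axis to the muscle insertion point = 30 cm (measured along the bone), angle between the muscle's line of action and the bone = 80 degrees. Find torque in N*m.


Torque = F * d * sin(theta)   (moment arm = d*sin(theta))
d = 30 cm = 0.3 m
Torque = 404 * 0.3 * sin(80)
Torque = 119.4 N*m


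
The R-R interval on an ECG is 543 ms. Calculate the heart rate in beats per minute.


HR = 60 / RR_interval(s)
RR = 543 ms = 0.543 s
HR = 60 / 0.543 = 110.5 bpm


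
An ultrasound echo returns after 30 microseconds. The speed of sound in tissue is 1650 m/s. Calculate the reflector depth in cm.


depth = c * t / 2
t = 30 us = 3.0000e-05 s
depth = 1650 * 3.0000e-05 / 2
depth = 0.02475 m = 2.475 cm


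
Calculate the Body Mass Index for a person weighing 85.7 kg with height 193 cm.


BMI = weight / height^2
height = 193 cm = 1.93 m
BMI = 85.7 / 1.93^2
BMI = 23.01 kg/m^2


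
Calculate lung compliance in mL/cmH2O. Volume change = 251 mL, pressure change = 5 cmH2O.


C = dV / dP
C = 251 / 5
C = 50.2 mL/cmH2O


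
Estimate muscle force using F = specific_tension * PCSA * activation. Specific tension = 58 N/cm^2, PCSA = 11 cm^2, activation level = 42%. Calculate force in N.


F = sigma * PCSA * activation
F = 58 * 11 * 0.42
F = 268 N


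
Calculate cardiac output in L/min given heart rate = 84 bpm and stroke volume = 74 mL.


CO = HR * SV
CO = 84 * 74 / 1000
CO = 6.216 L/min


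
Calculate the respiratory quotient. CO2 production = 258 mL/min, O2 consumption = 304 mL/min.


RQ = VCO2 / VO2
RQ = 258 / 304
RQ = 0.8487


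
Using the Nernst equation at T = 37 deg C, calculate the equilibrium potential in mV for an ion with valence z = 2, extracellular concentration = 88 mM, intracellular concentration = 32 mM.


E = (RT/(zF)) * ln(C_out/C_in)
T = 37 + 273.15 = 310.15 K
E = (8.314 * 310.15 / (2 * 96485)) * ln(88/32)
E = 13.52 mV


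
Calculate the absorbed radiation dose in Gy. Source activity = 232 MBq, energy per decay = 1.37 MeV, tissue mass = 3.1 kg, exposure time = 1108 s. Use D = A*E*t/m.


A = 232 MBq = 2.3200e+08 Bq
E = 1.37 MeV = 2.19474e-13 J
D = A*E*t/m = 2.3200e+08*2.19474e-13*1108/3.1
D = 0.0182 Gy


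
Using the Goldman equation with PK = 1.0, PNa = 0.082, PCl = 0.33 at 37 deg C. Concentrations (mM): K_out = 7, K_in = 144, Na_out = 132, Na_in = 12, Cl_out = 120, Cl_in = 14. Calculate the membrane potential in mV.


Vm = (RT/F)*ln((PK*Ko + PNa*Nao + PCl*Cli)/(PK*Ki + PNa*Nai + PCl*Clo))
Numer = 22.444, Denom = 184.584
Vm = -56.31 mV


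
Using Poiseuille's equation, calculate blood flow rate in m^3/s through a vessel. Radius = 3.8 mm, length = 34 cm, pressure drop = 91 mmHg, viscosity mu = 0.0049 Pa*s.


Q = pi*r^4*dP / (8*mu*L)
r = 0.0038 m, L = 0.34 m
dP = 91 mmHg = 12132.302 Pa
Q = 5.9630e-04 m^3/s


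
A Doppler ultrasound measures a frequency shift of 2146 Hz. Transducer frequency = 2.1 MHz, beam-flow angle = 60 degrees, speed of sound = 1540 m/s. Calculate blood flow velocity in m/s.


v = fd * c / (2 * f0 * cos(theta))
v = 2146 * 1540 / (2 * 2.1000e+06 * cos(60))
v = 1.574 m/s


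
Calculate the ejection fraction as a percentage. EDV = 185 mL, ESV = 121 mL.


SV = EDV - ESV = 185 - 121 = 64 mL
EF = SV/EDV * 100 = 64/185 * 100
EF = 34.59%


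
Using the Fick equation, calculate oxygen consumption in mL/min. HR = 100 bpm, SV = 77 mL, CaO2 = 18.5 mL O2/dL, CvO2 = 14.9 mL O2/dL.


CO = HR*SV = 100*77/1000 = 7.7 L/min
a-v O2 diff = 18.5 - 14.9 = 3.6 mL/dL
VO2 = CO * (CaO2-CvO2) * 10 dL/L
VO2 = 7.7 * 3.6 * 10
VO2 = 277.2 mL/min


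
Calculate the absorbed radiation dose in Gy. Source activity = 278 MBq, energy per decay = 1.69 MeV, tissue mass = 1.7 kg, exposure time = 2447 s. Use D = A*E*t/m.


A = 278 MBq = 2.7800e+08 Bq
E = 1.69 MeV = 2.70738e-13 J
D = A*E*t/m = 2.7800e+08*2.70738e-13*2447/1.7
D = 0.1083 Gy


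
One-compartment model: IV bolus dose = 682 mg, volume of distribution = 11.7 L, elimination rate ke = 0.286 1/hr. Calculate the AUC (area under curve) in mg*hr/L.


C0 = Dose/Vd = 682/11.7 = 58.2906 mg/L
AUC = C0/ke = 58.2906/0.286
AUC = 203.8 mg*hr/L


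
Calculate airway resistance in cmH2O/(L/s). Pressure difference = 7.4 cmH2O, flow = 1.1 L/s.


R = dP / flow
R = 7.4 / 1.1
R = 6.727 cmH2O/(L/s)


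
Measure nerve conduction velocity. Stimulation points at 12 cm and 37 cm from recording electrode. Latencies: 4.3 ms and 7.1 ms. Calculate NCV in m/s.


Distance = (37 - 12) / 100 = 0.25 m
dt = (7.1 - 4.3) / 1000 = 0.0028 s
NCV = dist / dt = 89.29 m/s


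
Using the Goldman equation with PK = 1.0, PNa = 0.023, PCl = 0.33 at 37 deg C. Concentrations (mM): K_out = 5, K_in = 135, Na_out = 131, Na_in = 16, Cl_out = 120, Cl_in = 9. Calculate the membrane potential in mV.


Vm = (RT/F)*ln((PK*Ko + PNa*Nao + PCl*Cli)/(PK*Ki + PNa*Nai + PCl*Clo))
Numer = 10.983, Denom = 174.968
Vm = -73.98 mV


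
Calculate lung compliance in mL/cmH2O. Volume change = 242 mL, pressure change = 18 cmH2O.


C = dV / dP
C = 242 / 18
C = 13.44 mL/cmH2O


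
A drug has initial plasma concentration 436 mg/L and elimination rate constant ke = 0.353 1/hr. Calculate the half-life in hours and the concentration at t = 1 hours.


t_half = ln(2) / ke = 0.693147 / 0.353 = 1.964 hr
C(t) = C0 * exp(-ke*t) = 436 * exp(-0.353*1)
C(1) = 306.3 mg/L


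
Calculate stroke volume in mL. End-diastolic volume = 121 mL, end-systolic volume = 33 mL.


SV = EDV - ESV
SV = 121 - 33
SV = 88 mL


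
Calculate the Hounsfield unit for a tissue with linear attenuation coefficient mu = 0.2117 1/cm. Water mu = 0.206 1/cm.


HU = ((mu_tissue - mu_water) / mu_water) * 1000
HU = ((0.2117 - 0.206) / 0.206) * 1000
HU = 27.67


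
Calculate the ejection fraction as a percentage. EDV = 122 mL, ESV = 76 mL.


SV = EDV - ESV = 122 - 76 = 46 mL
EF = SV/EDV * 100 = 46/122 * 100
EF = 37.7%


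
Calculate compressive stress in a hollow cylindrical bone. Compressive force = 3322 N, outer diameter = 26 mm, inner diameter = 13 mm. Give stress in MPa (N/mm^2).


A = pi*(r_o^2 - r_i^2)
r_o = 13 mm, r_i = 6.5 mm
A = 398.197 mm^2
sigma = F/A = 3322 / 398.197
sigma = 8.343 MPa


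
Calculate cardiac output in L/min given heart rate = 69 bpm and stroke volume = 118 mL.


CO = HR * SV
CO = 69 * 118 / 1000
CO = 8.142 L/min


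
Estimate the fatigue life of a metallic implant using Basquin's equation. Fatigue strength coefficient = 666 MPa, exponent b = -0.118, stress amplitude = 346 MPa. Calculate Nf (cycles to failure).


sigma_a = sigma_f' * (2Nf)^b
2Nf = (sigma_a/sigma_f')^(1/b)
2Nf = (346/666)^(1/-0.118)
2Nf = 257.13053
Nf = 128.6


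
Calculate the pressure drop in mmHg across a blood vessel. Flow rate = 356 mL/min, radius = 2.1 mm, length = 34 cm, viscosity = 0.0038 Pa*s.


dP = 8*mu*L*Q / (pi*r^4)
Q = 356 mL/min = 5.93333e-06 m^3/s
dP = 1003.75 Pa = 1003.75 / 133.322 mmHg = 7.529 mmHg


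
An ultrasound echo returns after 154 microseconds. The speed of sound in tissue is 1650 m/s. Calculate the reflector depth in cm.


depth = c * t / 2
t = 154 us = 1.5400e-04 s
depth = 1650 * 1.5400e-04 / 2
depth = 0.12705 m = 12.705 cm


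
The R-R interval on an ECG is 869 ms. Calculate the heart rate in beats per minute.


HR = 60 / RR_interval(s)
RR = 869 ms = 0.869 s
HR = 60 / 0.869 = 69.04 bpm


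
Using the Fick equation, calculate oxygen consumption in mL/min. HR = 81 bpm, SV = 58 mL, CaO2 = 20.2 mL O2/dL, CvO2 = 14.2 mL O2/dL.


CO = HR*SV = 81*58/1000 = 4.698 L/min
a-v O2 diff = 20.2 - 14.2 = 6 mL/dL
VO2 = CO * (CaO2-CvO2) * 10 dL/L
VO2 = 4.698 * 6 * 10
VO2 = 281.9 mL/min


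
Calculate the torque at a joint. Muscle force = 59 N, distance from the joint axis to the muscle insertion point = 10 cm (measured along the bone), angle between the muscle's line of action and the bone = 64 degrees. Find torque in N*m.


Torque = F * d * sin(theta)   (moment arm = d*sin(theta))
d = 10 cm = 0.1 m
Torque = 59 * 0.1 * sin(64)
Torque = 5.303 N*m


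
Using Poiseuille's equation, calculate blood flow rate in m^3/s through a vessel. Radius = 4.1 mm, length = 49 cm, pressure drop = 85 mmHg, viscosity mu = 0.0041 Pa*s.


Q = pi*r^4*dP / (8*mu*L)
r = 0.0041 m, L = 0.49 m
dP = 85 mmHg = 11332.37 Pa
Q = 6.2594e-04 m^3/s


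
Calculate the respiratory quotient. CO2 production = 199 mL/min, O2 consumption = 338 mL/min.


RQ = VCO2 / VO2
RQ = 199 / 338
RQ = 0.5888


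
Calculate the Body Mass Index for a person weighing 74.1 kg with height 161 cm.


BMI = weight / height^2
height = 161 cm = 1.61 m
BMI = 74.1 / 1.61^2
BMI = 28.59 kg/m^2


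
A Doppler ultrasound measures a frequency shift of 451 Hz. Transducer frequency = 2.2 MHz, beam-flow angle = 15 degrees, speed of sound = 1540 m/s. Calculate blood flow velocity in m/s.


v = fd * c / (2 * f0 * cos(theta))
v = 451 * 1540 / (2 * 2.2000e+06 * cos(15))
v = 0.1634 m/s


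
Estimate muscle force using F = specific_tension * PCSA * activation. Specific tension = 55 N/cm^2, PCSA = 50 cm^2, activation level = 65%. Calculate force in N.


F = sigma * PCSA * activation
F = 55 * 50 * 0.65
F = 1788 N


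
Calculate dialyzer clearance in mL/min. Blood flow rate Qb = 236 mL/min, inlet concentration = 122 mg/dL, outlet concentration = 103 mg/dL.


K = Qb * (Cb_in - Cb_out) / Cb_in
K = 236 * (122 - 103) / 122
K = 36.75 mL/min


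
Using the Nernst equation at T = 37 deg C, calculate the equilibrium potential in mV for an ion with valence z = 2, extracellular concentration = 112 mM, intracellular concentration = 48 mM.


E = (RT/(zF)) * ln(C_out/C_in)
T = 37 + 273.15 = 310.15 K
E = (8.314 * 310.15 / (2 * 96485)) * ln(112/48)
E = 11.32 mV


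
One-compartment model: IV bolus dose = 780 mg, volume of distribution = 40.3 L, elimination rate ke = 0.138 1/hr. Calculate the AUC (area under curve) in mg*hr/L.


C0 = Dose/Vd = 780/40.3 = 19.3548 mg/L
AUC = C0/ke = 19.3548/0.138
AUC = 140.3 mg*hr/L


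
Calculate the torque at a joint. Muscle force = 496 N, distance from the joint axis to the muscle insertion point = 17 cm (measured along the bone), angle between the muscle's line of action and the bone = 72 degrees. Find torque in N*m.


Torque = F * d * sin(theta)   (moment arm = d*sin(theta))
d = 17 cm = 0.17 m
Torque = 496 * 0.17 * sin(72)
Torque = 80.19 N*m


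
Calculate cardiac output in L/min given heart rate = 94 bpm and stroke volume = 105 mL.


CO = HR * SV
CO = 94 * 105 / 1000
CO = 9.87 L/min


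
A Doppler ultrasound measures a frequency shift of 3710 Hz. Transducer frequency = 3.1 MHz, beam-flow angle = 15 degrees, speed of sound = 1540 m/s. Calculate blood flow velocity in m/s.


v = fd * c / (2 * f0 * cos(theta))
v = 3710 * 1540 / (2 * 3.1000e+06 * cos(15))
v = 0.954 m/s


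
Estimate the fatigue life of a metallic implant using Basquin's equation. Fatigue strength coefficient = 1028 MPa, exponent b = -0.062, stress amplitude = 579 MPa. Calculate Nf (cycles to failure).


sigma_a = sigma_f' * (2Nf)^b
2Nf = (sigma_a/sigma_f')^(1/b)
2Nf = (579/1028)^(1/-0.062)
2Nf = 10500.318
Nf = 5250


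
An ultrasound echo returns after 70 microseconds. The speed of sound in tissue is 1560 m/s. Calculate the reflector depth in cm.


depth = c * t / 2
t = 70 us = 7.0000e-05 s
depth = 1560 * 7.0000e-05 / 2
depth = 0.0546 m = 5.46 cm


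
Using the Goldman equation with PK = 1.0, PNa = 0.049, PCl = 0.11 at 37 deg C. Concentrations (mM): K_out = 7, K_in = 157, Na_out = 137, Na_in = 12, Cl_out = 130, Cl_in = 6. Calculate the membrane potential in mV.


Vm = (RT/F)*ln((PK*Ko + PNa*Nao + PCl*Cli)/(PK*Ki + PNa*Nai + PCl*Clo))
Numer = 14.373, Denom = 171.888
Vm = -66.32 mV


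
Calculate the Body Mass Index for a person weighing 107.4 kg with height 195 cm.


BMI = weight / height^2
height = 195 cm = 1.95 m
BMI = 107.4 / 1.95^2
BMI = 28.24 kg/m^2


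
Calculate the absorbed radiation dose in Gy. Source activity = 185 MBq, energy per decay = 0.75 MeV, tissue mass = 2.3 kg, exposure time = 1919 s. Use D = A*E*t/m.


A = 185 MBq = 1.8500e+08 Bq
E = 0.75 MeV = 1.2015e-13 J
D = A*E*t/m = 1.8500e+08*1.2015e-13*1919/2.3
D = 0.01855 Gy


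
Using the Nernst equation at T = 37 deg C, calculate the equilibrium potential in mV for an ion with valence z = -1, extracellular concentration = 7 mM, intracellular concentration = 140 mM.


E = (RT/(zF)) * ln(C_out/C_in)
T = 37 + 273.15 = 310.15 K
E = (8.314 * 310.15 / (-1 * 96485)) * ln(7/140)
E = 80.06 mV


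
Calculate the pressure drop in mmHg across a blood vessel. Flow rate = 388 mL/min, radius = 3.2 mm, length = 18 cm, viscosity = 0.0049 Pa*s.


dP = 8*mu*L*Q / (pi*r^4)
Q = 388 mL/min = 6.46667e-06 m^3/s
dP = 138.513 Pa = 138.513 / 133.322 mmHg = 1.039 mmHg


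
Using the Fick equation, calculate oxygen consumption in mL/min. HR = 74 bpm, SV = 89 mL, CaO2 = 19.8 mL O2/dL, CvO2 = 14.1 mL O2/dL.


CO = HR*SV = 74*89/1000 = 6.586 L/min
a-v O2 diff = 19.8 - 14.1 = 5.7 mL/dL
VO2 = CO * (CaO2-CvO2) * 10 dL/L
VO2 = 6.586 * 5.7 * 10
VO2 = 375.4 mL/min


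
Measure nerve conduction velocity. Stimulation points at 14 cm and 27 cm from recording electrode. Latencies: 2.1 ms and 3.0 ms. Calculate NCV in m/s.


Distance = (27 - 14) / 100 = 0.13 m
dt = (3.0 - 2.1) / 1000 = 9.0000e-04 s
NCV = dist / dt = 144.4 m/s


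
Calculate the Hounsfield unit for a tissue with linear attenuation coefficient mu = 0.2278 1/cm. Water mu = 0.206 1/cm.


HU = ((mu_tissue - mu_water) / mu_water) * 1000
HU = ((0.2278 - 0.206) / 0.206) * 1000
HU = 105.8


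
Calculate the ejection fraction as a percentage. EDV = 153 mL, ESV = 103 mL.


SV = EDV - ESV = 153 - 103 = 50 mL
EF = SV/EDV * 100 = 50/153 * 100
EF = 32.68%


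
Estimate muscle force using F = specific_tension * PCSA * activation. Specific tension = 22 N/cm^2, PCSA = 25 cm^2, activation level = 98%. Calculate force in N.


F = sigma * PCSA * activation
F = 22 * 25 * 0.98
F = 539 N


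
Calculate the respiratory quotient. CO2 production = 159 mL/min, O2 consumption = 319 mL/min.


RQ = VCO2 / VO2
RQ = 159 / 319
RQ = 0.4984


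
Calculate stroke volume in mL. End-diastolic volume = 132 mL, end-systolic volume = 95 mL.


SV = EDV - ESV
SV = 132 - 95
SV = 37 mL


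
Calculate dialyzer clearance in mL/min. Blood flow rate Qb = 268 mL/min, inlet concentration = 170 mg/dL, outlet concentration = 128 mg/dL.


K = Qb * (Cb_in - Cb_out) / Cb_in
K = 268 * (170 - 128) / 170
K = 66.21 mL/min


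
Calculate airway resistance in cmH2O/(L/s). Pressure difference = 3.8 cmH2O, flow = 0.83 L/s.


R = dP / flow
R = 3.8 / 0.83
R = 4.578 cmH2O/(L/s)


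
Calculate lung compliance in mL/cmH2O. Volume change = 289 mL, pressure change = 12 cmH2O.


C = dV / dP
C = 289 / 12
C = 24.08 mL/cmH2O


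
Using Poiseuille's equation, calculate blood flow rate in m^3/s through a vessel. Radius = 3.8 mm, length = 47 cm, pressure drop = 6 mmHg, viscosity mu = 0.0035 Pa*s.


Q = pi*r^4*dP / (8*mu*L)
r = 0.0038 m, L = 0.47 m
dP = 6 mmHg = 799.932 Pa
Q = 3.9818e-05 m^3/s


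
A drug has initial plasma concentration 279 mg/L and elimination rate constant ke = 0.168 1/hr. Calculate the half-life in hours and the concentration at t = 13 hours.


t_half = ln(2) / ke = 0.693147 / 0.168 = 4.126 hr
C(t) = C0 * exp(-ke*t) = 279 * exp(-0.168*13)
C(13) = 31.41 mg/L


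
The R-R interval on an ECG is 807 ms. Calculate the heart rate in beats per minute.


HR = 60 / RR_interval(s)
RR = 807 ms = 0.807 s
HR = 60 / 0.807 = 74.35 bpm


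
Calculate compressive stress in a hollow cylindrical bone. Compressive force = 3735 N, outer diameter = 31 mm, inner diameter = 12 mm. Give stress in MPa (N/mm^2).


A = pi*(r_o^2 - r_i^2)
r_o = 15.5 mm, r_i = 6 mm
A = 641.67 mm^2
sigma = F/A = 3735 / 641.67
sigma = 5.821 MPa


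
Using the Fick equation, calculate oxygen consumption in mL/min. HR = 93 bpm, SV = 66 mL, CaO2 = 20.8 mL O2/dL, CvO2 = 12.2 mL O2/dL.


CO = HR*SV = 93*66/1000 = 6.138 L/min
a-v O2 diff = 20.8 - 12.2 = 8.6 mL/dL
VO2 = CO * (CaO2-CvO2) * 10 dL/L
VO2 = 6.138 * 8.6 * 10
VO2 = 527.9 mL/min


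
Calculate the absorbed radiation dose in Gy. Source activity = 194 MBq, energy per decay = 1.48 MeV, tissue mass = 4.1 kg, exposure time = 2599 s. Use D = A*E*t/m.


A = 194 MBq = 1.9400e+08 Bq
E = 1.48 MeV = 2.37096e-13 J
D = A*E*t/m = 1.9400e+08*2.37096e-13*2599/4.1
D = 0.02916 Gy


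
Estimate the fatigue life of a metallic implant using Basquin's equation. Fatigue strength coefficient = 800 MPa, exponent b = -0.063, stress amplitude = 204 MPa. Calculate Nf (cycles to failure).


sigma_a = sigma_f' * (2Nf)^b
2Nf = (sigma_a/sigma_f')^(1/b)
2Nf = (204/800)^(1/-0.063)
2Nf = 2.6302506e+09
Nf = 1.3151e+09


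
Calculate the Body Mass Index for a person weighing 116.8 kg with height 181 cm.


BMI = weight / height^2
height = 181 cm = 1.81 m
BMI = 116.8 / 1.81^2
BMI = 35.65 kg/m^2


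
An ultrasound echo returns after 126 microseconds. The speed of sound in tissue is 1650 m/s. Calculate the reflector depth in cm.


depth = c * t / 2
t = 126 us = 1.2600e-04 s
depth = 1650 * 1.2600e-04 / 2
depth = 0.10395 m = 10.395 cm


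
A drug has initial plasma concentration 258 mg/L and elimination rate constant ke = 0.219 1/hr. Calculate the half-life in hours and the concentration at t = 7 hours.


t_half = ln(2) / ke = 0.693147 / 0.219 = 3.165 hr
C(t) = C0 * exp(-ke*t) = 258 * exp(-0.219*7)
C(7) = 55.7 mg/L


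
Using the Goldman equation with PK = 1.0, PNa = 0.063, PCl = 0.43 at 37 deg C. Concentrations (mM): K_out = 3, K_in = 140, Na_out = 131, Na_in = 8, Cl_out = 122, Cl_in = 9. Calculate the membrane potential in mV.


Vm = (RT/F)*ln((PK*Ko + PNa*Nao + PCl*Cli)/(PK*Ki + PNa*Nai + PCl*Clo))
Numer = 15.123, Denom = 192.964
Vm = -68.05 mV


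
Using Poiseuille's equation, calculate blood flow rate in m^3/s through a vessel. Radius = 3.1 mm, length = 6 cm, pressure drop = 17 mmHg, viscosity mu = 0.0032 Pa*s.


Q = pi*r^4*dP / (8*mu*L)
r = 0.0031 m, L = 0.06 m
dP = 17 mmHg = 2266.474 Pa
Q = 4.2811e-04 m^3/s


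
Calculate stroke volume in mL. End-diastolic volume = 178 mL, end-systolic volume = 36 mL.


SV = EDV - ESV
SV = 178 - 36
SV = 142 mL


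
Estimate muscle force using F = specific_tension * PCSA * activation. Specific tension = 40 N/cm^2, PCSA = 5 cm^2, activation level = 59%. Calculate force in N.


F = sigma * PCSA * activation
F = 40 * 5 * 0.59
F = 118 N


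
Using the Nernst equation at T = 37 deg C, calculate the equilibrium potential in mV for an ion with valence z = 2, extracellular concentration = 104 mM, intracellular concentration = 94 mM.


E = (RT/(zF)) * ln(C_out/C_in)
T = 37 + 273.15 = 310.15 K
E = (8.314 * 310.15 / (2 * 96485)) * ln(104/94)
E = 1.351 mV


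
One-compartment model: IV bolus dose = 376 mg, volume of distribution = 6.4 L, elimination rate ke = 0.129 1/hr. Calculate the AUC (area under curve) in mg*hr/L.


C0 = Dose/Vd = 376/6.4 = 58.75 mg/L
AUC = C0/ke = 58.75/0.129
AUC = 455.4 mg*hr/L


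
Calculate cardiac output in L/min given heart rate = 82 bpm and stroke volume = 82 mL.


CO = HR * SV
CO = 82 * 82 / 1000
CO = 6.724 L/min


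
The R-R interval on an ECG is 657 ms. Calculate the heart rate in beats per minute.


HR = 60 / RR_interval(s)
RR = 657 ms = 0.657 s
HR = 60 / 0.657 = 91.32 bpm


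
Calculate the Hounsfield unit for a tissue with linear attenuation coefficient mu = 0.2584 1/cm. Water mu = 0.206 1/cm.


HU = ((mu_tissue - mu_water) / mu_water) * 1000
HU = ((0.2584 - 0.206) / 0.206) * 1000
HU = 254.4


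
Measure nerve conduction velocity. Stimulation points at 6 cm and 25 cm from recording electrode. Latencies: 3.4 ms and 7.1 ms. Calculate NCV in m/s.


Distance = (25 - 6) / 100 = 0.19 m
dt = (7.1 - 3.4) / 1000 = 0.0037 s
NCV = dist / dt = 51.35 m/s


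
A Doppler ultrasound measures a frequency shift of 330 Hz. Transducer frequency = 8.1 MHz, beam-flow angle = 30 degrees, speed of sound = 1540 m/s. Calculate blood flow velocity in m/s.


v = fd * c / (2 * f0 * cos(theta))
v = 330 * 1540 / (2 * 8.1000e+06 * cos(30))
v = 0.03622 m/s


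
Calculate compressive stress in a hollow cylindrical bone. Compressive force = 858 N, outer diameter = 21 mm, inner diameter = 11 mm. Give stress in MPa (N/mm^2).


A = pi*(r_o^2 - r_i^2)
r_o = 10.5 mm, r_i = 5.5 mm
A = 251.327 mm^2
sigma = F/A = 858 / 251.327
sigma = 3.414 MPa


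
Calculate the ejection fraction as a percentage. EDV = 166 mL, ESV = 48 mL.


SV = EDV - ESV = 166 - 48 = 118 mL
EF = SV/EDV * 100 = 118/166 * 100
EF = 71.08%


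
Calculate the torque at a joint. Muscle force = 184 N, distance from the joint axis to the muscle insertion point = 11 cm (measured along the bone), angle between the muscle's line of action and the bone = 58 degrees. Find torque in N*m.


Torque = F * d * sin(theta)   (moment arm = d*sin(theta))
d = 11 cm = 0.11 m
Torque = 184 * 0.11 * sin(58)
Torque = 17.16 N*m


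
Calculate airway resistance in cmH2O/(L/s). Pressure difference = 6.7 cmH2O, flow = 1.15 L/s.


R = dP / flow
R = 6.7 / 1.15
R = 5.826 cmH2O/(L/s)


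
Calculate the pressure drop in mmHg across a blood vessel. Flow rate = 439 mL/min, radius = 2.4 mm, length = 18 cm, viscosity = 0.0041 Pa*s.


dP = 8*mu*L*Q / (pi*r^4)
Q = 439 mL/min = 7.31667e-06 m^3/s
dP = 414.443 Pa = 414.443 / 133.322 mmHg = 3.109 mmHg


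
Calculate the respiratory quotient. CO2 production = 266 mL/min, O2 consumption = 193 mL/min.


RQ = VCO2 / VO2
RQ = 266 / 193
RQ = 1.378


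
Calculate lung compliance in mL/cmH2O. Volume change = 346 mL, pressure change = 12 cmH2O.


C = dV / dP
C = 346 / 12
C = 28.83 mL/cmH2O


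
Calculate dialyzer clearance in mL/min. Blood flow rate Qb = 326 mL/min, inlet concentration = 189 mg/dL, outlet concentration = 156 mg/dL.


K = Qb * (Cb_in - Cb_out) / Cb_in
K = 326 * (189 - 156) / 189
K = 56.92 mL/min


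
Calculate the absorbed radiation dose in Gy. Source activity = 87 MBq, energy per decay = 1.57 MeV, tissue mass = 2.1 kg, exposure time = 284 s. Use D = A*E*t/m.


A = 87 MBq = 8.7000e+07 Bq
E = 1.57 MeV = 2.51514e-13 J
D = A*E*t/m = 8.7000e+07*2.51514e-13*284/2.1
D = 0.002959 Gy


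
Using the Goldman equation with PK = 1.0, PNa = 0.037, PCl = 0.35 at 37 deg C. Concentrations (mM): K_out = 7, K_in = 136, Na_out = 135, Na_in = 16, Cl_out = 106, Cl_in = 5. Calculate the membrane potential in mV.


Vm = (RT/F)*ln((PK*Ko + PNa*Nao + PCl*Cli)/(PK*Ki + PNa*Nai + PCl*Clo))
Numer = 13.745, Denom = 173.692
Vm = -67.79 mV
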